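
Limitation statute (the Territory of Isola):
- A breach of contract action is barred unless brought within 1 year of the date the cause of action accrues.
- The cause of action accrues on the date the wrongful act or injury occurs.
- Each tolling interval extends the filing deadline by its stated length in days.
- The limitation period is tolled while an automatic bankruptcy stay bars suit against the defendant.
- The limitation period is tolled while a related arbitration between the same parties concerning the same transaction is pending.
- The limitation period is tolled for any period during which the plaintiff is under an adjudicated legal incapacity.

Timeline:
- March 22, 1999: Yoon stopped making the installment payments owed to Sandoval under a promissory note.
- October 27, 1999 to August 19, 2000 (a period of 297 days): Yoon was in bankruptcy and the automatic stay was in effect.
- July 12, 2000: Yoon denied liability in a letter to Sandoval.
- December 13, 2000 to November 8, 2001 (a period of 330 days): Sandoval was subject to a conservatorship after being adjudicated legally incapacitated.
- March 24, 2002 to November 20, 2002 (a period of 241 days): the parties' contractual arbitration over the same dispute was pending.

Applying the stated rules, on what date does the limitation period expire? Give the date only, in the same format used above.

December 9, 2001

The cause of action accrued on March 22, 1999, the date of the act.
1 year from March 22, 1999 is March 22, 2000.
The automatic bankruptcy stay from October 27, 1999 to August 19, 2000 tolled the period for 297 days, extending the deadline to January 13, 2001.
Because the plaintiff's legal incapacity ran from December 13, 2000 to November 8, 2001, the deadline is extended by 330 days to December 9, 2001.
By the time the pending related arbitration began on March 24, 2002, the limitation period had already expired on December 9, 2001; that interval cannot revive it.
Nothing else in the chronology tolls or restarts the period.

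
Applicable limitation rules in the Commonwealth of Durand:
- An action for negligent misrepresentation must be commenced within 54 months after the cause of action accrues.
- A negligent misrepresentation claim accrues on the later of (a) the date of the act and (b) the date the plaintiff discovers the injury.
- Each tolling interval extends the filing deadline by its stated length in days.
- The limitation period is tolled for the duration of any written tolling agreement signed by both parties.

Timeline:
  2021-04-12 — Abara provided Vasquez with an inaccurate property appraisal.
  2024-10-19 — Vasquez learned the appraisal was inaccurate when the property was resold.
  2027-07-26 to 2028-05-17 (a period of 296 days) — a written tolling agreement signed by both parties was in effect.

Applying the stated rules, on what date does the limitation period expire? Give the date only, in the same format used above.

2030-02-09

Because discovery on 2024-10-19 post-dates the 2021-04-12 act, accrual under the later-of rule falls on 2024-10-19.
Adding the 54 months base period to 2024-10-19 gives a deadline of 2029-04-19, before any tolling.
Because the written tolling agreement ran from 2027-07-26 to 2028-05-17, the deadline is extended by 296 days to 2030-02-09.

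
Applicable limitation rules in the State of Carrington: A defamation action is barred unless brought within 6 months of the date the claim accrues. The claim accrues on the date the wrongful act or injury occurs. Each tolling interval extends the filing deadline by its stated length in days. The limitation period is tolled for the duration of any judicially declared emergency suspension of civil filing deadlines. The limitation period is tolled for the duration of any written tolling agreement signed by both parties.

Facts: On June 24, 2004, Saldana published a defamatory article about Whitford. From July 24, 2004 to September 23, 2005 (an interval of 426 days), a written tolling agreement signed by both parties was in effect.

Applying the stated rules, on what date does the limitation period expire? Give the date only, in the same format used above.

The claim accrued on June 24, 2004, the date of the act.
Adding the 6 months base period to June 24, 2004 gives a deadline of December 24, 2004, before any tolling.
The period was tolled for 426 days by the written tolling agreement (July 24, 2004 to September 23, 2005), pushing the deadline to February 23, 2006.

February 23, 2006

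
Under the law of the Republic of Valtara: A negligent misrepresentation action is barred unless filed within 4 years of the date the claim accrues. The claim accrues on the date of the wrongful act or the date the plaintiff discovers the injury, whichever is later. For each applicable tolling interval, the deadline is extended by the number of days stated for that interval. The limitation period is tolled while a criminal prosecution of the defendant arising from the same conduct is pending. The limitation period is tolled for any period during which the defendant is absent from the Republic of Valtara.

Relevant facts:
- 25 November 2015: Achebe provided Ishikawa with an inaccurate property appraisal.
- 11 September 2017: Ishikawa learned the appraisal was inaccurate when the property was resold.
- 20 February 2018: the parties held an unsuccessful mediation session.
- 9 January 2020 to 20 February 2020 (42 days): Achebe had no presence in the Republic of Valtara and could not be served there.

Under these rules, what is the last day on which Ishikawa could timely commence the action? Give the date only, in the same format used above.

23 October 2021

Because discovery on 11 September 2017 post-dates the 25 November 2015 act, accrual under the later-of rule falls on 11 September 2017.
4 years from 11 September 2017 is 11 September 2021.
The period was tolled for 42 days by the defendant's absence from the jurisdiction (9 January 2020 to 20 February 2020), pushing the deadline to 23 October 2021.
The other events in the timeline have no effect on the limitation period under the stated rules.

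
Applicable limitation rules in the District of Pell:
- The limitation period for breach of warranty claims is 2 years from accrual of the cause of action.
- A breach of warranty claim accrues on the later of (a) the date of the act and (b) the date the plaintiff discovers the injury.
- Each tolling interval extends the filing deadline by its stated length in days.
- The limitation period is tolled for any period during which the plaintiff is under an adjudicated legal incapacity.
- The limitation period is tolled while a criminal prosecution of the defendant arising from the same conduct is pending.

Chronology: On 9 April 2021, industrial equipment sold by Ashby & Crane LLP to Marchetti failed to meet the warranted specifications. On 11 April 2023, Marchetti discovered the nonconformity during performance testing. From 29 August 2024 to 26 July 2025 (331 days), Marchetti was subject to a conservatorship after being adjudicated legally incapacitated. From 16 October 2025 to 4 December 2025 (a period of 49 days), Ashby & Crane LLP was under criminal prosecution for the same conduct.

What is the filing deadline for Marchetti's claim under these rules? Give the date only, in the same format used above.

26 April 2026

The claim accrued on 11 April 2023 — the later of the 9 April 2021 act and the 11 April 2023 discovery.
2 years from 11 April 2023 is 11 April 2025.
Because the plaintiff's legal incapacity ran from 29 August 2024 to 26 July 2025, the deadline is extended by 331 days to 8 March 2026.
The pending criminal prosecution from 16 October 2025 to 4 December 2025 tolled the period for 49 days, extending the deadline to 26 April 2026.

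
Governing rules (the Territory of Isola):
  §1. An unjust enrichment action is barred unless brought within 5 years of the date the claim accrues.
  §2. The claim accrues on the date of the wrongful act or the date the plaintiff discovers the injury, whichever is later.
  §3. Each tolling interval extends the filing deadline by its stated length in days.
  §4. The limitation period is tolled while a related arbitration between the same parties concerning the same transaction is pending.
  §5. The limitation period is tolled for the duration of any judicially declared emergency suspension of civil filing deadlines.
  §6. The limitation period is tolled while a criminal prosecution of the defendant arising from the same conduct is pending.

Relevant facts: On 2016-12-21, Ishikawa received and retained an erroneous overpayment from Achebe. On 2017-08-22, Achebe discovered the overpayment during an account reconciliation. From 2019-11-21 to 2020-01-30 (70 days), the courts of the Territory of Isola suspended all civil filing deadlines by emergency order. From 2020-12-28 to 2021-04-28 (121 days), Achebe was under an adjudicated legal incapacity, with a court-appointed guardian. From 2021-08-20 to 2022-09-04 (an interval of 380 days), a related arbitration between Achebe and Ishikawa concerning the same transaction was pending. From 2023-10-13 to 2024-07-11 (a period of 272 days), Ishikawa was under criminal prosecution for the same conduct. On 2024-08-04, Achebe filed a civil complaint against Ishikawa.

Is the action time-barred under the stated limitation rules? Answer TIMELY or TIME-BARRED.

The claim accrued on 2017-08-22 — the later of the 2016-12-21 act and the 2017-08-22 discovery.
Adding the 5 years base period to 2017-08-22 gives a deadline of 2022-08-22, before any tolling.
Because the emergency suspension of filing deadlines ran from 2019-11-21 to 2020-01-30, the deadline is extended by 70 days to 2022-10-31.
The period was tolled for 380 days by the pending related arbitration (2021-08-20 to 2022-09-04), pushing the deadline to 2023-11-15.
The period was tolled for 272 days by the pending criminal prosecution (2023-10-13 to 2024-07-11), pushing the deadline to 2024-08-13.
The plaintiff's legal incapacity from 2020-12-28 to 2021-04-28 does not toll the period, because no stated rule makes the plaintiff's incapacity a tolling event.
Filing on 2024-08-04 beat the 2024-08-13 deadline — the action is timely.

TIMELY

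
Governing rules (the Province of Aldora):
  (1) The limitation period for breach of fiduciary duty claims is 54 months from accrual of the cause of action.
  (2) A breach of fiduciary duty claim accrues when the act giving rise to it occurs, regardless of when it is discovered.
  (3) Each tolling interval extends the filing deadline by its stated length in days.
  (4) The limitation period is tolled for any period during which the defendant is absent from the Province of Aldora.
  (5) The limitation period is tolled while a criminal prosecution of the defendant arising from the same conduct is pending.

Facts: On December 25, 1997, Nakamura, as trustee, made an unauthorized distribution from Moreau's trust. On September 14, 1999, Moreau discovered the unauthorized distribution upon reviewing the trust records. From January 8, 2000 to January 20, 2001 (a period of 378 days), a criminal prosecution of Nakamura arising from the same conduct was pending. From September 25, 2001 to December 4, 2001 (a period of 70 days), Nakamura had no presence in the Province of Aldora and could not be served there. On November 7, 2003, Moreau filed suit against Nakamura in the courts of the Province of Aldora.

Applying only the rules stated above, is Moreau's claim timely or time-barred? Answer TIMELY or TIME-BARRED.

Accrual is governed by the date of the act, so the period began to run on December 25, 1997; the later discovery on September 14, 1999 is irrelevant under the stated rule.
The untolled deadline — 54 months after December 25, 1997 — is June 25, 2002.
The pending criminal prosecution from January 8, 2000 to January 20, 2001 tolled the period for 378 days, extending the deadline to July 8, 2003.
The period was tolled for 70 days by the defendant's absence from the jurisdiction (September 25, 2001 to December 4, 2001), pushing the deadline to September 16, 2003.
Filing on November 7, 2003 missed the September 16, 2003 deadline — the action is time-barred.

TIME-BARRED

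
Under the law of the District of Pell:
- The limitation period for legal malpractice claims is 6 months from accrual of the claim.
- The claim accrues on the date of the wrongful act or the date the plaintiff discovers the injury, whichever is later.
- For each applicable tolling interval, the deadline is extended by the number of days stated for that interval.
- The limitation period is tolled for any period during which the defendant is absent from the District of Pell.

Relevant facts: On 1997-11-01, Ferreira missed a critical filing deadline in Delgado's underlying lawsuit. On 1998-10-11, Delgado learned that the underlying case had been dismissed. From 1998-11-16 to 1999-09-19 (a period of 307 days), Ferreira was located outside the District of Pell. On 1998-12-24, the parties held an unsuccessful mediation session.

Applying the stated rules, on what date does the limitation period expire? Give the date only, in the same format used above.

Because discovery on 1998-10-11 post-dates the 1997-11-01 act, accrual under the later-of rule falls on 1998-10-11.
Adding the 6 months base period to 1998-10-11 gives a deadline of 1999-04-11, before any tolling.
The defendant's absence from the jurisdiction from 1998-11-16 to 1999-09-19 tolled the period for 307 days, extending the deadline to 2000-02-12.
None of the other events listed affects the running of the period under the stated rules.

2000-02-12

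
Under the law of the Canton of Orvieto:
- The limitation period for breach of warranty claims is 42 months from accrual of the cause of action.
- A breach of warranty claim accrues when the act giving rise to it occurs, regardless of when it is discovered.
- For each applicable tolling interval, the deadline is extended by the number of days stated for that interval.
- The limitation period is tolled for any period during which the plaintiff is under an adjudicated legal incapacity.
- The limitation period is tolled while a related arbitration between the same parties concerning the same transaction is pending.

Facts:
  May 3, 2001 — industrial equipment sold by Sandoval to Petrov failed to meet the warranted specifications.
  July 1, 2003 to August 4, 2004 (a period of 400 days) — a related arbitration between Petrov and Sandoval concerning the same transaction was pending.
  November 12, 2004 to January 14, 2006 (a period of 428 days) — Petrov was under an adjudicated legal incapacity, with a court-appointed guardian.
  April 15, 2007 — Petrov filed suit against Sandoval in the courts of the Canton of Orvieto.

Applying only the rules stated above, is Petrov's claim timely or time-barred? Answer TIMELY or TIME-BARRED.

The limitation period began to run on May 3, 2001.
42 months from May 3, 2001 is November 3, 2004.
Because the pending related arbitration ran from July 1, 2003 to August 4, 2004, the deadline is extended by 400 days to December 8, 2005.
Because the plaintiff's legal incapacity ran from November 12, 2004 to January 14, 2006, the deadline is extended by 428 days to February 9, 2007.
Petrov filed on April 15, 2007, after the February 9, 2007 deadline, so the action is time-barred.

TIME-BARRED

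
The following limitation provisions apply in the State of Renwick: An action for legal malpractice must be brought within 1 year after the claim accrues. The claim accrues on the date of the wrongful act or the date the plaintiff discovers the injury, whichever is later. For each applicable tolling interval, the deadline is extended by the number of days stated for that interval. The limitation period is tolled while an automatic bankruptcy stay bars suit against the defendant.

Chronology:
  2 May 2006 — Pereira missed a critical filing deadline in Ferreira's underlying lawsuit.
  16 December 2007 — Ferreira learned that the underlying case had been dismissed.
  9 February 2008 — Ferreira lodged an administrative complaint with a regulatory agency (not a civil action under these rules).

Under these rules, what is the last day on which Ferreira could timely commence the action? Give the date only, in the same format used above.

Taking the later of the act (2 May 2006) and discovery (16 December 2007), the claim accrued on 16 December 2007.
1 year from 16 December 2007 is 16 December 2008.
The other events in the timeline have no effect on the limitation period under the stated rules.

16 December 2008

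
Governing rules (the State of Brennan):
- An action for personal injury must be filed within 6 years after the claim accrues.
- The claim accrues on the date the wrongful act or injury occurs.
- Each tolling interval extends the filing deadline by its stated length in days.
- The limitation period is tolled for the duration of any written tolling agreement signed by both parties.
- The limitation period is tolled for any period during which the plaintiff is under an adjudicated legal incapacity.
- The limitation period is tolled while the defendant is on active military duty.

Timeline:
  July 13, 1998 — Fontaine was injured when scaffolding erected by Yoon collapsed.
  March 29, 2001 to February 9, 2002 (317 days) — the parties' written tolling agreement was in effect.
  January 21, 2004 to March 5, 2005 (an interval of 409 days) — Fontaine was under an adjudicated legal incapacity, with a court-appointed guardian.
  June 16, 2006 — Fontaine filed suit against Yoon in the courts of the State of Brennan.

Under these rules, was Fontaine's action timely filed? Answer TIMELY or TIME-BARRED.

TIMELY

The limitation period began to run on July 13, 1998.
Adding the 6 years base period to July 13, 1998 gives a deadline of July 13, 2004, before any tolling.
The period was tolled for 317 days by the written tolling agreement (March 29, 2001 to February 9, 2002), pushing the deadline to May 26, 2005.
Because the plaintiff's legal incapacity ran from January 21, 2004 to March 5, 2005, the deadline is extended by 409 days to July 9, 2006.
Fontaine filed on June 16, 2006, before the July 9, 2006 deadline, so the action is timely.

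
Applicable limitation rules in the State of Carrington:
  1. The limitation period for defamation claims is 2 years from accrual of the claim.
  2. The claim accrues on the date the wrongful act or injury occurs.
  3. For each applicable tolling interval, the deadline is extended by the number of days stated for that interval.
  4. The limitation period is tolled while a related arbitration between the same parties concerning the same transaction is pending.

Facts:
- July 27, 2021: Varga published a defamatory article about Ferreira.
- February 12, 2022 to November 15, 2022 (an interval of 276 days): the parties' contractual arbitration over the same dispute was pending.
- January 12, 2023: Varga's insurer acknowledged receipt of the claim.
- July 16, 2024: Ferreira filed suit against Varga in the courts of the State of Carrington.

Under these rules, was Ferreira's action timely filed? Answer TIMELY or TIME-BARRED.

The limitation period began to run on July 27, 2021.
Adding the 2 years base period to July 27, 2021 gives a deadline of July 27, 2023, before any tolling.
The pending related arbitration from February 12, 2022 to November 15, 2022 tolled the period for 276 days, extending the deadline to April 28, 2024.
The other events in the timeline have no effect on the limitation period under the stated rules.
Filing on July 16, 2024 missed the April 28, 2024 deadline — the action is time-barred.

TIME-BARRED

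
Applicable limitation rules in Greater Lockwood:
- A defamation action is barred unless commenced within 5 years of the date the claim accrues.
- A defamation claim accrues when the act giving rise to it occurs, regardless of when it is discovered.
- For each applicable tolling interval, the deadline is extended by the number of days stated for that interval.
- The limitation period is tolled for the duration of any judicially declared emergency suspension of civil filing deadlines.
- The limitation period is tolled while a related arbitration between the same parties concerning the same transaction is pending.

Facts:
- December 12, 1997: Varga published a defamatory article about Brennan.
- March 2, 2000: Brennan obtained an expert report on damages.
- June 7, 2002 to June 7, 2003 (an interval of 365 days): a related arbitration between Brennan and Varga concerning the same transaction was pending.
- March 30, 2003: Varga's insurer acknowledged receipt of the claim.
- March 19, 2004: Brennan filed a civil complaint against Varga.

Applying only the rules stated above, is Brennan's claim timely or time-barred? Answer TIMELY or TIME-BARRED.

The claim accrued on December 12, 1997, when the wrongful act occurred.
Adding the 5 years base period to December 12, 1997 gives a deadline of December 12, 2002, before any tolling.
The pending related arbitration from June 7, 2002 to June 7, 2003 tolled the period for 365 days, extending the deadline to December 12, 2003.
Nothing else in the chronology tolls or restarts the period.
The March 19, 2004 filing falls after the December 12, 2003 deadline; the claim is time-barred.

TIME-BARRED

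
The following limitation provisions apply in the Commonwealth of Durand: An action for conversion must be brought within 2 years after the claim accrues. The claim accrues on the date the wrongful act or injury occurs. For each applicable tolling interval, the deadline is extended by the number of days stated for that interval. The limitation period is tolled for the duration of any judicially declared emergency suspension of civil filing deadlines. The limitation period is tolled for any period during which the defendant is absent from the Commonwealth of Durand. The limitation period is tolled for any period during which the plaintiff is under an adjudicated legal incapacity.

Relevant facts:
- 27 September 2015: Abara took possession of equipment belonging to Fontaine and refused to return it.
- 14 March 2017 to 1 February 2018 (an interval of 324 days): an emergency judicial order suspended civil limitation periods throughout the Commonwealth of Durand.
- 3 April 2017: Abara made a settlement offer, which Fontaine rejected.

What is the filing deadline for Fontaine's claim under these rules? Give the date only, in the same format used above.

17 August 2018

The claim accrued on 27 September 2015, when the wrongful act occurred.
The untolled deadline — 2 years after 27 September 2015 — is 27 September 2017.
Because the emergency suspension of filing deadlines ran from 14 March 2017 to 1 February 2018, the deadline is extended by 324 days to 17 August 2018.
The other events in the timeline have no effect on the limitation period under the stated rules.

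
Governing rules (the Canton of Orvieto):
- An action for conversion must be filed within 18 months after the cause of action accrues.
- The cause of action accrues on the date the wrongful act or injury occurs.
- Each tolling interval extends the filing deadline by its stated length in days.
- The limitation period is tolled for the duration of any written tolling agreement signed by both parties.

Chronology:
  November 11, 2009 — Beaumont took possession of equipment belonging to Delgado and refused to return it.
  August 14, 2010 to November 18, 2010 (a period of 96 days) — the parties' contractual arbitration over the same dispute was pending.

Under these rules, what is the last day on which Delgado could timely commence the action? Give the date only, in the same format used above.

May 11, 2011

The claim accrued on November 11, 2009, when the wrongful act occurred.
18 months from November 11, 2009 is May 11, 2011.
Although a pending arbitration ran from August 14, 2010 to November 18, 2010, the stated rules do not make that a tolling event, so it is disregarded.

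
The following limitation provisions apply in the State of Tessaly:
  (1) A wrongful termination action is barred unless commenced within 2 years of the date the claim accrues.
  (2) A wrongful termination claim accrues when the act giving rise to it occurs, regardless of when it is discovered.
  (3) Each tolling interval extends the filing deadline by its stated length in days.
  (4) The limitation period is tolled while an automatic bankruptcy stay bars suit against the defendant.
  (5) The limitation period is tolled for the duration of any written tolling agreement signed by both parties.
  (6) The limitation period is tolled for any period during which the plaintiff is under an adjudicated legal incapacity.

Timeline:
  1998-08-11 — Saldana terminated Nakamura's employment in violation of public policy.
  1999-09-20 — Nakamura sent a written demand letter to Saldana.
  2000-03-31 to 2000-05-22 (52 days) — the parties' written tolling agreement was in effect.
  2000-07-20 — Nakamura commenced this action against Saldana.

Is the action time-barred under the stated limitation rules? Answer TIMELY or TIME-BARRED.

TIMELY

The claim accrued on 1998-08-11, the date of the act.
2 years from 1998-08-11 is 2000-08-11.
The period was tolled for 52 days by the written tolling agreement (2000-03-31 to 2000-05-22), pushing the deadline to 2000-10-02.
Nothing else in the chronology tolls or restarts the period.
Nakamura filed on 2000-07-20, before the 2000-10-02 deadline, so the action is timely.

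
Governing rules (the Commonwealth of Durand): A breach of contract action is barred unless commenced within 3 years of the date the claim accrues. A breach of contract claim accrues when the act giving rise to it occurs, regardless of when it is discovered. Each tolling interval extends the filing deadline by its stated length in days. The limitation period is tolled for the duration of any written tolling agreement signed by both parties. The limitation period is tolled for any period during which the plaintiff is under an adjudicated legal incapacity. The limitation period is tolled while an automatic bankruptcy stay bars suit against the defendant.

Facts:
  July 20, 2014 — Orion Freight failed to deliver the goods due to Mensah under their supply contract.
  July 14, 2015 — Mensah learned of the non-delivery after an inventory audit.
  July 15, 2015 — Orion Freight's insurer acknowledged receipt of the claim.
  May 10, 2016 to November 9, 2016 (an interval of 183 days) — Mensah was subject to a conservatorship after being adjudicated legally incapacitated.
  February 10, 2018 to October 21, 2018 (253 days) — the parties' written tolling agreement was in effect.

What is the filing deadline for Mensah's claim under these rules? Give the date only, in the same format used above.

Accrual is governed by the date of the act, so the period began to run on July 20, 2014; the later discovery on July 14, 2015 is irrelevant under the stated rule.
3 years from July 20, 2014 is July 20, 2017.
Because the plaintiff's legal incapacity ran from May 10, 2016 to November 9, 2016, the deadline is extended by 183 days to January 19, 2018.
By the time the written tolling agreement began on February 10, 2018, the limitation period had already expired on January 19, 2018; that interval cannot revive it.
Nothing else in the chronology tolls or restarts the period.

January 19, 2018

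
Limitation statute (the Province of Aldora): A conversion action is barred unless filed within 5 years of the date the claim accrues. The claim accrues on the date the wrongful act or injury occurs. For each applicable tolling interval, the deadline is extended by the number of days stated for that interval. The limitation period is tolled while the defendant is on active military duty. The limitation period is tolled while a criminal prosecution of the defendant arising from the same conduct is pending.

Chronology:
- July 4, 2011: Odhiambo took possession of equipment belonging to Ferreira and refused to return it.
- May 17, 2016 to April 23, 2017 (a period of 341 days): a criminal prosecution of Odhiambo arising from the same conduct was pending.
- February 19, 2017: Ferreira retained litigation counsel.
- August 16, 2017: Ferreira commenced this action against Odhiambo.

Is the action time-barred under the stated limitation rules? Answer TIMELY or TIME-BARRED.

The limitation period began to run on July 4, 2011.
The untolled deadline — 5 years after July 4, 2011 — is July 4, 2016.
The pending criminal prosecution from May 17, 2016 to April 23, 2017 tolled the period for 341 days, extending the deadline to June 10, 2017.
None of the other events listed affects the running of the period under the stated rules.
Filing on August 16, 2017 missed the June 10, 2017 deadline — the action is time-barred.

TIME-BARRED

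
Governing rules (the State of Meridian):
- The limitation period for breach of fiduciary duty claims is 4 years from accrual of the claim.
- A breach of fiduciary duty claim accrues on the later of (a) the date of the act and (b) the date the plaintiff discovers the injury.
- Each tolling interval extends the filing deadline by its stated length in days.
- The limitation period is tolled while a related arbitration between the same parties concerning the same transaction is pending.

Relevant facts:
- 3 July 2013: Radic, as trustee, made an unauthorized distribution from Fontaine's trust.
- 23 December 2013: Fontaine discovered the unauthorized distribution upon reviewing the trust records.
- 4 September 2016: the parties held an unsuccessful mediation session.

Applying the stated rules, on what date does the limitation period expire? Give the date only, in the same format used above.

Because discovery on 23 December 2013 post-dates the 3 July 2013 act, accrual under the later-of rule falls on 23 December 2013.
Adding the 4 years base period to 23 December 2013 gives a deadline of 23 December 2017, before any tolling.
Nothing else in the chronology tolls or restarts the period.

23 December 2017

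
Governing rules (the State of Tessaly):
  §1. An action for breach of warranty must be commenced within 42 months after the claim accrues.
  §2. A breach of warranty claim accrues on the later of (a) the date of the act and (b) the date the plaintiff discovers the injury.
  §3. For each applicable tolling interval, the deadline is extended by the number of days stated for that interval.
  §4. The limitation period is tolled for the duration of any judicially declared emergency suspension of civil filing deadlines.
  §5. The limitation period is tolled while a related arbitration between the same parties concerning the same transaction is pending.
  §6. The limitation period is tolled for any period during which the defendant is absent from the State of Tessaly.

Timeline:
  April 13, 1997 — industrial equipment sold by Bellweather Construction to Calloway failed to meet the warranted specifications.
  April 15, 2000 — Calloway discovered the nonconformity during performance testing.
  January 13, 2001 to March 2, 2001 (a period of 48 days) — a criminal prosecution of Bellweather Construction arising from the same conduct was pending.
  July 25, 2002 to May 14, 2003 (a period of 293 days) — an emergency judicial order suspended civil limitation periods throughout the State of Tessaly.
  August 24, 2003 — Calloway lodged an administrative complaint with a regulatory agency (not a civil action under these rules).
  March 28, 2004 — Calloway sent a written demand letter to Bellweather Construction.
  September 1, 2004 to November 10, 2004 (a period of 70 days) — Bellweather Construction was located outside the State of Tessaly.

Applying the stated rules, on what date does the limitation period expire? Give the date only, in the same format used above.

Taking the later of the act (April 13, 1997) and discovery (April 15, 2000), the claim accrued on April 15, 2000.
42 months from April 15, 2000 is October 15, 2003.
Because the emergency suspension of filing deadlines ran from July 25, 2002 to May 14, 2003, the deadline is extended by 293 days to August 3, 2004.
The defendant's absence from the jurisdiction from September 1, 2004 to November 10, 2004 began after the period had already run on August 3, 2004, so it has no tolling effect.
No stated provision tolls the period for a criminal prosecution, so the interval from January 13, 2001 to March 2, 2001 has no effect on the deadline.
The other events in the timeline have no effect on the limitation period under the stated rules.

August 3, 2004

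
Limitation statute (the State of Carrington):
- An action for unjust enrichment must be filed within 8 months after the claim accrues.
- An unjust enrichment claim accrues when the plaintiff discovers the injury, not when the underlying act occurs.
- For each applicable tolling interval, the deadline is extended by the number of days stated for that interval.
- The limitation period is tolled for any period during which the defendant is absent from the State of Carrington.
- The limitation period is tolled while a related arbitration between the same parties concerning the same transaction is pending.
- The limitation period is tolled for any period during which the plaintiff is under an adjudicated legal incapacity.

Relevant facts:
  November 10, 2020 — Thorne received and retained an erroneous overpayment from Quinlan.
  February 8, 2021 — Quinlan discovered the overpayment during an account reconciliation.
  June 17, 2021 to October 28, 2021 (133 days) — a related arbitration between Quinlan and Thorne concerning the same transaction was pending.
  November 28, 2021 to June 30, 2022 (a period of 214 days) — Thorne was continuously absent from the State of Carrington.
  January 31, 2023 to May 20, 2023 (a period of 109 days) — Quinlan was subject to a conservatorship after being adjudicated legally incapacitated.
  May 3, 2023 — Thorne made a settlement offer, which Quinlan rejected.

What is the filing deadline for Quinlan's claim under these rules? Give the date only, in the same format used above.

Under the discovery rule, the claim accrued on February 8, 2021, when Quinlan discovered the injury — not on the November 10, 2020 date of the underlying act.
8 months from February 8, 2021 is October 8, 2021.
Because the pending related arbitration ran from June 17, 2021 to October 28, 2021, the deadline is extended by 133 days to February 18, 2022.
The defendant's absence from the jurisdiction from November 28, 2021 to June 30, 2022 tolled the period for 214 days, extending the deadline to September 20, 2022.
The plaintiff's legal incapacity from January 31, 2023 to May 20, 2023 began after the period had already run on September 20, 2022, so it has no tolling effect.
Nothing else in the chronology tolls or restarts the period.

September 20, 2022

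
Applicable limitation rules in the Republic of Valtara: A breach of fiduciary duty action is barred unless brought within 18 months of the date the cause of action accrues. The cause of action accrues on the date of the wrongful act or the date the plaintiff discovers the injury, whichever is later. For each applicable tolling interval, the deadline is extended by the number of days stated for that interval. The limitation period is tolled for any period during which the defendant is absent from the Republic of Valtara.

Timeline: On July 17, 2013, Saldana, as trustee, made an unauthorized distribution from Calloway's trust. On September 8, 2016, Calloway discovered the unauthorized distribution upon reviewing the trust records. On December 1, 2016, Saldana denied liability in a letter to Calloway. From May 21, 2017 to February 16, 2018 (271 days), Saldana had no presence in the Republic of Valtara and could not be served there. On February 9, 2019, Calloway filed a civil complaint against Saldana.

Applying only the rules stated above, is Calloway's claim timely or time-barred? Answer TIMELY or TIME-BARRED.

The claim accrued on September 8, 2016 — the later of the July 17, 2013 act and the September 8, 2016 discovery.
The untolled deadline — 18 months after September 8, 2016 — is March 8, 2018.
The period was tolled for 271 days by the defendant's absence from the jurisdiction (May 21, 2017 to February 16, 2018), pushing the deadline to December 4, 2018.
None of the other events listed affects the running of the period under the stated rules.
Filing on February 9, 2019 missed the December 4, 2018 deadline — the action is time-barred.

TIME-BARRED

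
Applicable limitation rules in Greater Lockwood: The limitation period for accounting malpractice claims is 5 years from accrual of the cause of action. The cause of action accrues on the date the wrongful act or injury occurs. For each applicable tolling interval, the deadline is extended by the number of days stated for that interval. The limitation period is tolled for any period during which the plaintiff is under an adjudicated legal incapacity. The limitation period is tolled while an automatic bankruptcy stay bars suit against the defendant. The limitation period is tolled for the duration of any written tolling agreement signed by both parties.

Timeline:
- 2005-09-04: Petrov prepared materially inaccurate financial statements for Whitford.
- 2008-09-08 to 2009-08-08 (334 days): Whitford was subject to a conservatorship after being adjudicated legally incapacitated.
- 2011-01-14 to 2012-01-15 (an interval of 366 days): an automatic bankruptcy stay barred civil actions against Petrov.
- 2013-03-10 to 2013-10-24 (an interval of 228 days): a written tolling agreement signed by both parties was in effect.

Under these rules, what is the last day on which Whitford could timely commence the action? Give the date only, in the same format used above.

2012-08-04

The claim accrued on 2005-09-04, when the wrongful act occurred.
The untolled deadline — 5 years after 2005-09-04 — is 2010-09-04.
The period was tolled for 334 days by the plaintiff's legal incapacity (2008-09-08 to 2009-08-08), pushing the deadline to 2011-08-04.
The period was tolled for 366 days by the automatic bankruptcy stay (2011-01-14 to 2012-01-15), pushing the deadline to 2012-08-04.
The written tolling agreement starting 2013-03-10 came too late — the period had run on 2012-08-04 — and so does not extend the deadline.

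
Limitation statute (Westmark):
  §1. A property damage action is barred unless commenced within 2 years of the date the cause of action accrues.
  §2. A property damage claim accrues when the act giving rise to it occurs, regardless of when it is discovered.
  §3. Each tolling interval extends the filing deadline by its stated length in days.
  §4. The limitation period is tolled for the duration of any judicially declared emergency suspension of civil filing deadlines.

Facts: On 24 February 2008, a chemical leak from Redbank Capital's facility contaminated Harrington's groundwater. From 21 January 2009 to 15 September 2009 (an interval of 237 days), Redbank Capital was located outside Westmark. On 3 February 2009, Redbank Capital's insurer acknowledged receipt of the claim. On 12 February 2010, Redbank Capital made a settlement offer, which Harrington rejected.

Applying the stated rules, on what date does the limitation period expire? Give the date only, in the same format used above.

The cause of action accrued on 24 February 2008, the date of the act.
2 years from 24 February 2008 is 24 February 2010.
The defendant's absence from the jurisdiction from 21 January 2009 to 15 September 2009 does not toll the period, because no stated rule makes the defendant's absence a tolling event.
None of the other events listed affects the running of the period under the stated rules.

24 February 2010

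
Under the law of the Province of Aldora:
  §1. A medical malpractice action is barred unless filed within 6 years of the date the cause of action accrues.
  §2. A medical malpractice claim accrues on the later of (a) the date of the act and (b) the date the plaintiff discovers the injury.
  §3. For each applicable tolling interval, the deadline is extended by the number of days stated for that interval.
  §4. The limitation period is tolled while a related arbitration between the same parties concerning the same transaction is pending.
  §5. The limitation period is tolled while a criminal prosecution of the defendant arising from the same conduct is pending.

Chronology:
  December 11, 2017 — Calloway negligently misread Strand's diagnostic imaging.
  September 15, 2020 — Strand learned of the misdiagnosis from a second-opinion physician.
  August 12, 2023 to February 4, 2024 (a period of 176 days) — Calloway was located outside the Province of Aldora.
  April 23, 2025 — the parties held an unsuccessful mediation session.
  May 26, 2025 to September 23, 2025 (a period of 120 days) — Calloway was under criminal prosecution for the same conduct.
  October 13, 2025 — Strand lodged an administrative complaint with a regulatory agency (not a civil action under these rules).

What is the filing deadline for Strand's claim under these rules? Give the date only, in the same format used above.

The claim accrued on September 15, 2020 — the later of the December 11, 2017 act and the September 15, 2020 discovery.
6 years from September 15, 2020 is September 15, 2026.
The period was tolled for 120 days by the pending criminal prosecution (May 26, 2025 to September 23, 2025), pushing the deadline to January 13, 2027.
Although the defendant's absence ran from August 12, 2023 to February 4, 2024, the stated rules do not make that a tolling event, so it is disregarded.
None of the other events listed affects the running of the period under the stated rules.

January 13, 2027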